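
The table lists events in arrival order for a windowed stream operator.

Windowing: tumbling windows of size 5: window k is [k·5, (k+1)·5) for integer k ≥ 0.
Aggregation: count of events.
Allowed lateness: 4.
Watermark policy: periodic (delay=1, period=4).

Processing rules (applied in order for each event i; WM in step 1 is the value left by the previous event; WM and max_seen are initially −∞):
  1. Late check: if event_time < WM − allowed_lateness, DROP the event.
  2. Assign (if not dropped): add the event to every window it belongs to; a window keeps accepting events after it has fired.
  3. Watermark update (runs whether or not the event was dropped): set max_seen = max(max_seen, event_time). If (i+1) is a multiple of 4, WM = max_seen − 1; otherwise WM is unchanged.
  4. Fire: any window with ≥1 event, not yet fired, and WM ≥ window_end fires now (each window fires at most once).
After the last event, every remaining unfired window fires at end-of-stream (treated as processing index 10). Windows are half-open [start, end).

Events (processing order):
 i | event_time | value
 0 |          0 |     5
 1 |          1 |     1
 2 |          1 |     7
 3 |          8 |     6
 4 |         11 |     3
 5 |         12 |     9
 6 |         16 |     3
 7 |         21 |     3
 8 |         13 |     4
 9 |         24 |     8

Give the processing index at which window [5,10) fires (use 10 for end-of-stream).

7

i=0 t=0 v=5: → [0,5); WM=−∞
i=1 t=1 v=1: → [0,5); WM=−∞
i=2 t=1 v=7: → [0,5); WM=−∞
i=3 t=8 v=6: → [5,10); WM=7; [0,5) fires=3
i=4 t=11 v=3: → [10,15); WM=7
i=5 t=12 v=9: → [10,15); WM=7
i=6 t=16 v=3: → [15,20); WM=7
i=7 t=21 v=3: → [20,25); WM=20; [5,10) fires=1 [10,15) fires=2 [15,20) fires=1
i=8 t=13 v=4: DROP (t<20-4); WM=20
i=9 t=24 v=8: → [20,25); WM=20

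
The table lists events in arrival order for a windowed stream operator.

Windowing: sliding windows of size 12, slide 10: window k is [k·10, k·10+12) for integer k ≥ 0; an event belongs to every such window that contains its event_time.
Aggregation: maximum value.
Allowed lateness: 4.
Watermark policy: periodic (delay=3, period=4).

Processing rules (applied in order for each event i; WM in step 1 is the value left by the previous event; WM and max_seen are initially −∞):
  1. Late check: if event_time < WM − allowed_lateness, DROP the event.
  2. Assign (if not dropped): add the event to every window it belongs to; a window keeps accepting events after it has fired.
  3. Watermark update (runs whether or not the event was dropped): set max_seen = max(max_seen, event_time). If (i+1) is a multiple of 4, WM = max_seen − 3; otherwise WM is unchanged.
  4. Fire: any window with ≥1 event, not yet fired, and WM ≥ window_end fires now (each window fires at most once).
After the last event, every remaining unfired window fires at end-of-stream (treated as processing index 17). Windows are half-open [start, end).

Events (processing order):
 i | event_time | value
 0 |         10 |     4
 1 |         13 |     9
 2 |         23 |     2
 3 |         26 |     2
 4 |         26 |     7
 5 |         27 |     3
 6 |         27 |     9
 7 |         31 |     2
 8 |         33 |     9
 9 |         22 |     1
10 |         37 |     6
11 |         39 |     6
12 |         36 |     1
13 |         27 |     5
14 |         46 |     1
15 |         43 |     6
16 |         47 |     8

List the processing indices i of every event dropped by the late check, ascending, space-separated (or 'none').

9 13

i=0 t=10 v=4: → [10,22),[0,12); WM=−∞
i=1 t=13 v=9: → [10,22); WM=−∞
i=2 t=23 v=2: → [20,32); WM=−∞
i=3 t=26 v=2: → [20,32); WM=23; [0,12) fires=4 [10,22) fires=9
i=4 t=26 v=7: → [20,32); WM=23
i=5 t=27 v=3: → [20,32); WM=23
i=6 t=27 v=9: → [20,32); WM=23
i=7 t=31 v=2: → [30,42),[20,32); WM=28
i=8 t=33 v=9: → [30,42); WM=28
i=9 t=22 v=1: DROP (t<28-4); WM=28
i=10 t=37 v=6: → [30,42); WM=28
i=11 t=39 v=6: → [30,42); WM=36; [20,32) fires=9
i=12 t=36 v=1: → [30,42); WM=36
i=13 t=27 v=5: DROP (t<36-4); WM=36
i=14 t=46 v=1: → [40,52); WM=36
i=15 t=43 v=6: → [40,52); WM=43; [30,42) fires=9
i=16 t=47 v=8: → [40,52); WM=43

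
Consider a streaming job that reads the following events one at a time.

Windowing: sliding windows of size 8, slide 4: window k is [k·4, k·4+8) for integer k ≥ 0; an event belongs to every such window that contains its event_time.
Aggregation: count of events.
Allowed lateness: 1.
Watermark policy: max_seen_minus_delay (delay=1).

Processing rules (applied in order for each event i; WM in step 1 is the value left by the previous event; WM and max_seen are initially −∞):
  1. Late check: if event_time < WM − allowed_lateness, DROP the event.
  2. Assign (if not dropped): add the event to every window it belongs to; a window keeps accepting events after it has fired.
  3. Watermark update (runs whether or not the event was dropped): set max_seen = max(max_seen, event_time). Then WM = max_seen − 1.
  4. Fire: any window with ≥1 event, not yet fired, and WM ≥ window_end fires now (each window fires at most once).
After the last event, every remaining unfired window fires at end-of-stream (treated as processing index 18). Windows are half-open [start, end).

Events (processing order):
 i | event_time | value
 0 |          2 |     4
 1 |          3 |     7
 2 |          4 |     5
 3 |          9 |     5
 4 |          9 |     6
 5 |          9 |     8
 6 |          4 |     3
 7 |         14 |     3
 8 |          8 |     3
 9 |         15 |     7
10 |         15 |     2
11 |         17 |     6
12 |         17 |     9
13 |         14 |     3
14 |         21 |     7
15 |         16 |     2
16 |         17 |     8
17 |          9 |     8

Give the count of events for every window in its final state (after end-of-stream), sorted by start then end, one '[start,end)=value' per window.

i=0 t=2 v=4: → [0,8); WM=1
i=1 t=3 v=7: → [0,8); WM=2
i=2 t=4 v=5: → [4,12),[0,8); WM=3
i=3 t=9 v=5: → [8,16),[4,12); WM=8; [0,8) fires=3
i=4 t=9 v=6: → [8,16),[4,12); WM=8
i=5 t=9 v=8: → [8,16),[4,12); WM=8
i=6 t=4 v=3: DROP (t<8-1); WM=8
i=7 t=14 v=3: → [12,20),[8,16); WM=13; [4,12) fires=4
i=8 t=8 v=3: DROP (t<13-1); WM=13
i=9 t=15 v=7: → [12,20),[8,16); WM=14
i=10 t=15 v=2: → [12,20),[8,16); WM=14
i=11 t=17 v=6: → [16,24),[12,20); WM=16; [8,16) fires=6
i=12 t=17 v=9: → [16,24),[12,20); WM=16
i=13 t=14 v=3: DROP (t<16-1); WM=16
i=14 t=21 v=7: → [20,28),[16,24); WM=20; [12,20) fires=5
i=15 t=16 v=2: DROP (t<20-1); WM=20
i=16 t=17 v=8: DROP (t<20-1); WM=20
i=17 t=9 v=8: DROP (t<20-1); WM=20

[0,8)=3 [4,12)=4 [8,16)=6 [12,20)=5 [16,24)=3 [20,28)=1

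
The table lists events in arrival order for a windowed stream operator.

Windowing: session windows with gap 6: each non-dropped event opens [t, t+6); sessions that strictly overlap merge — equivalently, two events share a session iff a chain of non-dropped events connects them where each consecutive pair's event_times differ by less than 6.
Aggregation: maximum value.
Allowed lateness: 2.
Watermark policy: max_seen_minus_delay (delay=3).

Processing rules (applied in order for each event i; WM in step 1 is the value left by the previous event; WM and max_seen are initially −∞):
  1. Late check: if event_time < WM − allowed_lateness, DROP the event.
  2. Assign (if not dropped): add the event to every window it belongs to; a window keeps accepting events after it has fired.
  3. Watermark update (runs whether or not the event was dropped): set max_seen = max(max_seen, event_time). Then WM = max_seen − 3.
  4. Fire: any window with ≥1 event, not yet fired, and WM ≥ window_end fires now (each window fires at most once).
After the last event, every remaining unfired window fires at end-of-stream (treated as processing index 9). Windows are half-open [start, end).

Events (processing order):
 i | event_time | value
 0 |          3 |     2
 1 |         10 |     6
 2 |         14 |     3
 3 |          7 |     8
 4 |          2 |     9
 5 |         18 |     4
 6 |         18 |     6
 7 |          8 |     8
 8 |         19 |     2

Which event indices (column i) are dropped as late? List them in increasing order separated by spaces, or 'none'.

3 4 7

i=0 t=3 v=2: → [3,9); WM=0
i=1 t=10 v=6: → [10,16); WM=7
i=2 t=14 v=3: → [10,20); WM=11
i=3 t=7 v=8: DROP (t<11-2); WM=11
i=4 t=2 v=9: DROP (t<11-2); WM=11
i=5 t=18 v=4: → [10,24); WM=15
i=6 t=18 v=6: → [10,24); WM=15
i=7 t=8 v=8: DROP (t<15-2); WM=15
i=8 t=19 v=2: → [10,25); WM=16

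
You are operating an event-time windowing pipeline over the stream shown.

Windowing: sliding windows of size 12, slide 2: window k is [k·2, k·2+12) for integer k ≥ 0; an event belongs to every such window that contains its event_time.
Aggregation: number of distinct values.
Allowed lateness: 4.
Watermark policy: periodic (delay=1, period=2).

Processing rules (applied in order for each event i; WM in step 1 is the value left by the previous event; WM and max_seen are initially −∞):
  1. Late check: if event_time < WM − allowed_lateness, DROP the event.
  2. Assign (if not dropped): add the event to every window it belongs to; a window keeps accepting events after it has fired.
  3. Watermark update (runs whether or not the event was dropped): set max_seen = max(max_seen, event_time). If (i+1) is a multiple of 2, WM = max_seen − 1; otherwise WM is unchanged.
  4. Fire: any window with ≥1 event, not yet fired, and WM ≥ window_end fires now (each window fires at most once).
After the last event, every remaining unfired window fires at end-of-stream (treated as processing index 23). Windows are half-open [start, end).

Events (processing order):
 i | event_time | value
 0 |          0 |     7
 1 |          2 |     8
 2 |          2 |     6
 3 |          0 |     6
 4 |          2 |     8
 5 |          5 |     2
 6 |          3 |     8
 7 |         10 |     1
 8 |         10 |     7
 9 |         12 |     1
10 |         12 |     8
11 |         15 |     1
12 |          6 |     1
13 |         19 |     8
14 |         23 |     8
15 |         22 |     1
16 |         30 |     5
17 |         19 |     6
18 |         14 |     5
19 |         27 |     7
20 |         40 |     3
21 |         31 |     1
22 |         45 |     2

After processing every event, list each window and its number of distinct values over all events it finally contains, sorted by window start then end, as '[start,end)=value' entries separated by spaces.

i=0 t=0 v=7: → [0,12); WM=−∞
i=1 t=2 v=8: → [2,14),[0,12); WM=1
i=2 t=2 v=6: → [2,14),[0,12); WM=1
i=3 t=0 v=6: → [0,12); WM=1
i=4 t=2 v=8: → [2,14),[0,12); WM=1
i=5 t=5 v=2: → [4,16),[2,14),[0,12); WM=4
i=6 t=3 v=8: → [2,14),[0,12); WM=4
i=7 t=10 v=1: → [10,22),[8,20),[6,18),[4,16),[2,14),[0,12); WM=9
i=8 t=10 v=7: → [10,22),[8,20),[6,18),[4,16),[2,14),[0,12); WM=9
i=9 t=12 v=1: → [12,24),[10,22),[8,20),[6,18),[4,16),[2,14); WM=11
i=10 t=12 v=8: → [12,24),[10,22),[8,20),[6,18),[4,16),[2,14); WM=11
i=11 t=15 v=1: → [14,26),[12,24),[10,22),[8,20),[6,18),[4,16); WM=14; [0,12) fires=5 [2,14) fires=5
i=12 t=6 v=1: DROP (t<14-4); WM=14
i=13 t=19 v=8: → [18,30),[16,28),[14,26),[12,24),[10,22),[8,20); WM=18; [4,16) fires=4 [6,18) fires=3
i=14 t=23 v=8: → [22,34),[20,32),[18,30),[16,28),[14,26),[12,24); WM=18
i=15 t=22 v=1: → [22,34),[20,32),[18,30),[16,28),[14,26),[12,24); WM=22; [8,20) fires=3 [10,22) fires=3
i=16 t=30 v=5: → [30,42),[28,40),[26,38),[24,36),[22,34),[20,32); WM=22
i=17 t=19 v=6: → [18,30),[16,28),[14,26),[12,24),[10,22),[8,20); WM=29; [12,24) fires=3 [14,26) fires=3 [16,28) fires=3
i=18 t=14 v=5: DROP (t<29-4); WM=29
i=19 t=27 v=7: → [26,38),[24,36),[22,34),[20,32),[18,30),[16,28); WM=29
i=20 t=40 v=3: → [40,52),[38,50),[36,48),[34,46),[32,44),[30,42); WM=29
i=21 t=31 v=1: → [30,42),[28,40),[26,38),[24,36),[22,34),[20,32); WM=39; [18,30) fires=4 [20,32) fires=4 [22,34) fires=4 [24,36) fires=3 [26,38) fires=3
i=22 t=45 v=2: → [44,56),[42,54),[40,52),[38,50),[36,48),[34,46); WM=39

[0,12)=5 [2,14)=5 [4,16)=4 [6,18)=3 [8,20)=4 [10,22)=4 [12,24)=3 [14,26)=3 [16,28)=4 [18,30)=4 [20,32)=4 [22,34)=4 [24,36)=3 [26,38)=3 [28,40)=2 [30,42)=3 [32,44)=1 [34,46)=2 [36,48)=2 [38,50)=2 [40,52)=2 [42,54)=1 [44,56)=1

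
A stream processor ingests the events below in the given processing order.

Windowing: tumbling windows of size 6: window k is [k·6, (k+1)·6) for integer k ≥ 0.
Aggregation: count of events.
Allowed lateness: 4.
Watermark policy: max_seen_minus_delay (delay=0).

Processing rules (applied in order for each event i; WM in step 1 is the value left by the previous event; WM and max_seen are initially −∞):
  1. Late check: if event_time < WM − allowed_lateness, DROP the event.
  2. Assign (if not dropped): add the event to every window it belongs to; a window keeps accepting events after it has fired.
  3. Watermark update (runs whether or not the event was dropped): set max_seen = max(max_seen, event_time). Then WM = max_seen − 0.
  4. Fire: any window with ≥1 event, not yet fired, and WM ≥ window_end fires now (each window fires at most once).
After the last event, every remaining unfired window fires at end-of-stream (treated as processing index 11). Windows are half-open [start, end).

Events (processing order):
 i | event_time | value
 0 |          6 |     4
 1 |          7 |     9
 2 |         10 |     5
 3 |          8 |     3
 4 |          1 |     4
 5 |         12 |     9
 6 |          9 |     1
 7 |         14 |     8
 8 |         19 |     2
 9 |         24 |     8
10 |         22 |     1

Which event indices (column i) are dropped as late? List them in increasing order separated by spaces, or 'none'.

4

i=0 t=6 v=4: → [6,12); WM=6
i=1 t=7 v=9: → [6,12); WM=7
i=2 t=10 v=5: → [6,12); WM=10
i=3 t=8 v=3: → [6,12); WM=10
i=4 t=1 v=4: DROP (t<10-4); WM=10
i=5 t=12 v=9: → [12,18); WM=12; [6,12) fires=4
i=6 t=9 v=1: → [6,12); WM=12
i=7 t=14 v=8: → [12,18); WM=14
i=8 t=19 v=2: → [18,24); WM=19; [12,18) fires=2
i=9 t=24 v=8: → [24,30); WM=24; [18,24) fires=1
i=10 t=22 v=1: → [18,24); WM=24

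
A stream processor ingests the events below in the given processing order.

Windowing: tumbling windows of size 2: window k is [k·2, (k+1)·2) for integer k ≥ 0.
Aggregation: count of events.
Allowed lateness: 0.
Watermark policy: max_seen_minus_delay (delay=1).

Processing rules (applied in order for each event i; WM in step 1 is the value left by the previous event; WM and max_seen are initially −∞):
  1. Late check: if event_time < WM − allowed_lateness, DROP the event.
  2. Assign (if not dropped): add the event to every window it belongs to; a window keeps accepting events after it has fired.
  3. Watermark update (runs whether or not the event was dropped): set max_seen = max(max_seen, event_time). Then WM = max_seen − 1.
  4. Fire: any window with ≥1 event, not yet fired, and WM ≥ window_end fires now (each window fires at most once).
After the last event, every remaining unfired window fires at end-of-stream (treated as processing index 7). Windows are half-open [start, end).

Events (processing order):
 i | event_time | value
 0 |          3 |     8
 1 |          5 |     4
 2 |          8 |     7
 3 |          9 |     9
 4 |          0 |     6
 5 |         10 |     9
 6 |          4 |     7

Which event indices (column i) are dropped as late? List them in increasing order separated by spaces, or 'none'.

4 6

i=0 t=3 v=8: → [2,4); WM=2
i=1 t=5 v=4: → [4,6); WM=4; [2,4) fires=1
i=2 t=8 v=7: → [8,10); WM=7; [4,6) fires=1
i=3 t=9 v=9: → [8,10); WM=8
i=4 t=0 v=6: DROP (t<8-0); WM=8
i=5 t=10 v=9: → [10,12); WM=9
i=6 t=4 v=7: DROP (t<9-0); WM=9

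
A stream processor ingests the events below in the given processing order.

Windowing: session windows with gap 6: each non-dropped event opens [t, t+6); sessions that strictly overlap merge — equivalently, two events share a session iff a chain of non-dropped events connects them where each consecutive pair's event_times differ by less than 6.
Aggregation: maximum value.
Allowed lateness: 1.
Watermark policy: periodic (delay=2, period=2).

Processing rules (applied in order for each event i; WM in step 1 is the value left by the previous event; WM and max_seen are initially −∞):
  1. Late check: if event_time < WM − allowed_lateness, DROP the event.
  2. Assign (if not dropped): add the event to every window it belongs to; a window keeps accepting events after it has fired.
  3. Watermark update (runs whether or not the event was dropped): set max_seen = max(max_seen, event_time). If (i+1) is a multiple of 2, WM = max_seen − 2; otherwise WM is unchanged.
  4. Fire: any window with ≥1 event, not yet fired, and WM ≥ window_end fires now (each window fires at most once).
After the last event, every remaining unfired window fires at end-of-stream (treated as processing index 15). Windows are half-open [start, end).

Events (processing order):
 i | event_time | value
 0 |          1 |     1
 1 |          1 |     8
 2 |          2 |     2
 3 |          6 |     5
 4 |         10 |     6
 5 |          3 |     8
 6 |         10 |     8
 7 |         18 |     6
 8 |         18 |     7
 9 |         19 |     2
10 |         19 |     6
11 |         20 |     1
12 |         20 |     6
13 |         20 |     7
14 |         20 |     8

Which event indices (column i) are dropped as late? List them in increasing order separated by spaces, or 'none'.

i=0 t=1 v=1: → [1,7); WM=−∞
i=1 t=1 v=8: → [1,7); WM=-1
i=2 t=2 v=2: → [1,8); WM=-1
i=3 t=6 v=5: → [1,12); WM=4
i=4 t=10 v=6: → [1,16); WM=4
i=5 t=3 v=8: → [1,16); WM=8
i=6 t=10 v=8: → [1,16); WM=8
i=7 t=18 v=6: → [18,24); WM=16
i=8 t=18 v=7: → [18,24); WM=16
i=9 t=19 v=2: → [18,25); WM=17
i=10 t=19 v=6: → [18,25); WM=17
i=11 t=20 v=1: → [18,26); WM=18
i=12 t=20 v=6: → [18,26); WM=18
i=13 t=20 v=7: → [18,26); WM=18
i=14 t=20 v=8: → [18,26); WM=18

none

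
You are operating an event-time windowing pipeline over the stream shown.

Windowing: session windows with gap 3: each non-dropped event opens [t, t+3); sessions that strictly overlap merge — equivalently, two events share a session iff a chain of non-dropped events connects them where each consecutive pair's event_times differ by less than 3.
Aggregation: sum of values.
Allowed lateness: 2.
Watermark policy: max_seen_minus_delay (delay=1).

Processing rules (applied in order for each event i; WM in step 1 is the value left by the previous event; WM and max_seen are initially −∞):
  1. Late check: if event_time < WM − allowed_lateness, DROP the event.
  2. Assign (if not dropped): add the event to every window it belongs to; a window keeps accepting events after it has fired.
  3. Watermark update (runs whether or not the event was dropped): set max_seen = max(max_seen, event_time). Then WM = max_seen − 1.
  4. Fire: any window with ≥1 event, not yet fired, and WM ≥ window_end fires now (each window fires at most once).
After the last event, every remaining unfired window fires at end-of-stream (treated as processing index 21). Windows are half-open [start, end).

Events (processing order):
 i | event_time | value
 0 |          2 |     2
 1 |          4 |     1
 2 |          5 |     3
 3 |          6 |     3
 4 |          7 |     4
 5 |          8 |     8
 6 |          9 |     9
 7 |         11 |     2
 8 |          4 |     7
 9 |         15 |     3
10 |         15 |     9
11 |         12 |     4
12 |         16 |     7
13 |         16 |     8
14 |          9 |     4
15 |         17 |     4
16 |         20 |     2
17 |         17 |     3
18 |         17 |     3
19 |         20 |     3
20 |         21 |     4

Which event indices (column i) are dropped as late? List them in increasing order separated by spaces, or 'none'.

8 14

i=0 t=2 v=2: → [2,5); WM=1
i=1 t=4 v=1: → [2,7); WM=3
i=2 t=5 v=3: → [2,8); WM=4
i=3 t=6 v=3: → [2,9); WM=5
i=4 t=7 v=4: → [2,10); WM=6
i=5 t=8 v=8: → [2,11); WM=7
i=6 t=9 v=9: → [2,12); WM=8
i=7 t=11 v=2: → [2,14); WM=10
i=8 t=4 v=7: DROP (t<10-2); WM=10
i=9 t=15 v=3: → [15,18); WM=14
i=10 t=15 v=9: → [15,18); WM=14
i=11 t=12 v=4: → [2,15); WM=14
i=12 t=16 v=7: → [15,19); WM=15
i=13 t=16 v=8: → [15,19); WM=15
i=14 t=9 v=4: DROP (t<15-2); WM=15
i=15 t=17 v=4: → [15,20); WM=16
i=16 t=20 v=2: → [20,23); WM=19
i=17 t=17 v=3: → [15,20); WM=19
i=18 t=17 v=3: → [15,20); WM=19
i=19 t=20 v=3: → [20,23); WM=19
i=20 t=21 v=4: → [20,24); WM=20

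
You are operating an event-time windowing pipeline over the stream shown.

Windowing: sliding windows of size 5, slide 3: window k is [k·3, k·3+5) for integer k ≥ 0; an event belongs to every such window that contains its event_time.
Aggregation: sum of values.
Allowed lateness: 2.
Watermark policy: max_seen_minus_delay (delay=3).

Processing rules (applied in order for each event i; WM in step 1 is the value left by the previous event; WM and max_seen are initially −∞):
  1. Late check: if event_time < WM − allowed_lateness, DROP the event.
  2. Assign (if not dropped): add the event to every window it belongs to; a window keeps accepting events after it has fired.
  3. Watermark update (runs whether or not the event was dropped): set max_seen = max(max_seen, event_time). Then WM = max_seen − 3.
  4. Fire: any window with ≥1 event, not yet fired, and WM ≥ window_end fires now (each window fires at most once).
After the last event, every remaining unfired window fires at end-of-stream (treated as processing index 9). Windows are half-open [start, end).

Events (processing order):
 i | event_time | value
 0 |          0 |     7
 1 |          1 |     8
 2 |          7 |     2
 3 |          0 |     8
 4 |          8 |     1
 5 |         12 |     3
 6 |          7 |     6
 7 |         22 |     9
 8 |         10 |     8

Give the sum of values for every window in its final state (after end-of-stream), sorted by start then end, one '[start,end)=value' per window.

i=0 t=0 v=7: → [0,5); WM=-3
i=1 t=1 v=8: → [0,5); WM=-2
i=2 t=7 v=2: → [6,11),[3,8); WM=4
i=3 t=0 v=8: DROP (t<4-2); WM=4
i=4 t=8 v=1: → [6,11); WM=5; [0,5) fires=15
i=5 t=12 v=3: → [12,17),[9,14); WM=9; [3,8) fires=2
i=6 t=7 v=6: → [6,11),[3,8); WM=9
i=7 t=22 v=9: → [21,26),[18,23); WM=19; [6,11) fires=9 [9,14) fires=3 [12,17) fires=3
i=8 t=10 v=8: DROP (t<19-2); WM=19

[0,5)=15 [3,8)=8 [6,11)=9 [9,14)=3 [12,17)=3 [18,23)=9 [21,26)=9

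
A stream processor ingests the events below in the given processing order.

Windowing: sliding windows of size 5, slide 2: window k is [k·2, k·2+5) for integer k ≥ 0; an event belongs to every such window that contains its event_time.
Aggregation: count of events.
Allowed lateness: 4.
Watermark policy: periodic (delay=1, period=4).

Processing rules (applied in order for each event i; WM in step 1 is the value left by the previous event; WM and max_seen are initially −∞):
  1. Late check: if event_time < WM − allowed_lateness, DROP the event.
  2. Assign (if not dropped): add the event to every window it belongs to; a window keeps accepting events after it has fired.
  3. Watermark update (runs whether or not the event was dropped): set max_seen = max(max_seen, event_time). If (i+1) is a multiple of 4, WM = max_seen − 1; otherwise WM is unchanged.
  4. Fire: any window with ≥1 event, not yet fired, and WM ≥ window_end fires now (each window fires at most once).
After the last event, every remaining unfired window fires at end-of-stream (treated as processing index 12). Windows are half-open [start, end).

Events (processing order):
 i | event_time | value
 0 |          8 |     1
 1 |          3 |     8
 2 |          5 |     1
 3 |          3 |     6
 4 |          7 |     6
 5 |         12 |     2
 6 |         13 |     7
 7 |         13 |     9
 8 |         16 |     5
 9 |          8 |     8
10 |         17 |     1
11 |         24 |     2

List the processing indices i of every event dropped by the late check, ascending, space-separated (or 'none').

i=0 t=8 v=1: → [8,13),[6,11),[4,9); WM=−∞
i=1 t=3 v=8: → [2,7),[0,5); WM=−∞
i=2 t=5 v=1: → [4,9),[2,7); WM=−∞
i=3 t=3 v=6: → [2,7),[0,5); WM=7; [0,5) fires=2 [2,7) fires=3
i=4 t=7 v=6: → [6,11),[4,9); WM=7
i=5 t=12 v=2: → [12,17),[10,15),[8,13); WM=7
i=6 t=13 v=7: → [12,17),[10,15); WM=7
i=7 t=13 v=9: → [12,17),[10,15); WM=12; [4,9) fires=3 [6,11) fires=2
i=8 t=16 v=5: → [16,21),[14,19),[12,17); WM=12
i=9 t=8 v=8: → [8,13),[6,11),[4,9); WM=12
i=10 t=17 v=1: → [16,21),[14,19); WM=12
i=11 t=24 v=2: → [24,29),[22,27),[20,25); WM=23; [8,13) fires=3 [10,15) fires=3 [12,17) fires=4 [14,19) fires=2 [16,21) fires=2

none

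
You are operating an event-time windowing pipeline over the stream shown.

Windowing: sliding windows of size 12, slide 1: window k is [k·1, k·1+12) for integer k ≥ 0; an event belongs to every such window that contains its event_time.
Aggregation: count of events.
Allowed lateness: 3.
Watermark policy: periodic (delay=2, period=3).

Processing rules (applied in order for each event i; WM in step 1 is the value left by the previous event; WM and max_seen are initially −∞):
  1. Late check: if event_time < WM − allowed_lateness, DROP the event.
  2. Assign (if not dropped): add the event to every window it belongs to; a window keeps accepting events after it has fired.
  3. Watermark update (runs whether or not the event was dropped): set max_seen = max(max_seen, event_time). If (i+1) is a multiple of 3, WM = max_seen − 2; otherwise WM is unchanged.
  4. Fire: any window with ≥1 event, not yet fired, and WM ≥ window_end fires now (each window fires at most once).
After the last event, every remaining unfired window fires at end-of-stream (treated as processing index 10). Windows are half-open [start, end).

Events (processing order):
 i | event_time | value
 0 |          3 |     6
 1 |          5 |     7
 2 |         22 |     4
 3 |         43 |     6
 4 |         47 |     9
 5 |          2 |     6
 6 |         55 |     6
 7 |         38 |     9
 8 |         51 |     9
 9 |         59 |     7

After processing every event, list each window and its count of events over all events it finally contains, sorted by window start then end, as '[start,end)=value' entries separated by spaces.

[0,12)=2 [1,13)=2 [2,14)=2 [3,15)=2 [4,16)=1 [5,17)=1 [11,23)=1 [12,24)=1 [13,25)=1 [14,26)=1 [15,27)=1 [16,28)=1 [17,29)=1 [18,30)=1 [19,31)=1 [20,32)=1 [21,33)=1 [22,34)=1 [32,44)=1 [33,45)=1 [34,46)=1 [35,47)=1 [36,48)=2 [37,49)=2 [38,50)=2 [39,51)=2 [40,52)=3 [41,53)=3 [42,54)=3 [43,55)=3 [44,56)=3 [45,57)=3 [46,58)=3 [47,59)=3 [48,60)=3 [49,61)=3 [50,62)=3 [51,63)=3 [52,64)=2 [53,65)=2 [54,66)=2 [55,67)=2 [56,68)=1 [57,69)=1 [58,70)=1 [59,71)=1

i=0 t=3 v=6: → [3,15),[2,14),[1,13),[0,12); WM=−∞
i=1 t=5 v=7: → [5,17),[4,16),[3,15),[2,14),[1,13),[0,12); WM=−∞
i=2 t=22 v=4: → [22,34),[21,33),[20,32),[19,31),[18,30),[17,29),[16,28),[15,27),[14,26),[13,25),[12,24),[11,23); WM=20; [0,12) fires=2 [1,13) fires=2 [2,14) fires=2 [3,15) fires=2 [4,16) fires=1 [5,17) fires=1
i=3 t=43 v=6: → [43,55),[42,54),[41,53),[40,52),[39,51),[38,50),[37,49),[36,48),[35,47),[34,46),[33,45),[32,44); WM=20
i=4 t=47 v=9: → [47,59),[46,58),[45,57),[44,56),[43,55),[42,54),[41,53),[40,52),[39,51),[38,50),[37,49),[36,48); WM=20
i=5 t=2 v=6: DROP (t<20-3); WM=45; [11,23) fires=1 [12,24) fires=1 [13,25) fires=1 [14,26) fires=1 [15,27) fires=1 [16,28) fires=1 [17,29) fires=1 [18,30) fires=1 [19,31) fires=1 [20,32) fires=1 [21,33) fires=1 [22,34) fires=1 [32,44) fires=1 [33,45) fires=1
i=6 t=55 v=6: → [55,67),[54,66),[53,65),[52,64),[51,63),[50,62),[49,61),[48,60),[47,59),[46,58),[45,57),[44,56); WM=45
i=7 t=38 v=9: DROP (t<45-3); WM=45
i=8 t=51 v=9: → [51,63),[50,62),[49,61),[48,60),[47,59),[46,58),[45,57),[44,56),[43,55),[42,54),[41,53),[40,52); WM=53; [34,46) fires=1 [35,47) fires=1 [36,48) fires=2 [37,49) fires=2 [38,50) fires=2 [39,51) fires=2 [40,52) fires=3 [41,53) fires=3
i=9 t=59 v=7: → [59,71),[58,70),[57,69),[56,68),[55,67),[54,66),[53,65),[52,64),[51,63),[50,62),[49,61),[48,60); WM=53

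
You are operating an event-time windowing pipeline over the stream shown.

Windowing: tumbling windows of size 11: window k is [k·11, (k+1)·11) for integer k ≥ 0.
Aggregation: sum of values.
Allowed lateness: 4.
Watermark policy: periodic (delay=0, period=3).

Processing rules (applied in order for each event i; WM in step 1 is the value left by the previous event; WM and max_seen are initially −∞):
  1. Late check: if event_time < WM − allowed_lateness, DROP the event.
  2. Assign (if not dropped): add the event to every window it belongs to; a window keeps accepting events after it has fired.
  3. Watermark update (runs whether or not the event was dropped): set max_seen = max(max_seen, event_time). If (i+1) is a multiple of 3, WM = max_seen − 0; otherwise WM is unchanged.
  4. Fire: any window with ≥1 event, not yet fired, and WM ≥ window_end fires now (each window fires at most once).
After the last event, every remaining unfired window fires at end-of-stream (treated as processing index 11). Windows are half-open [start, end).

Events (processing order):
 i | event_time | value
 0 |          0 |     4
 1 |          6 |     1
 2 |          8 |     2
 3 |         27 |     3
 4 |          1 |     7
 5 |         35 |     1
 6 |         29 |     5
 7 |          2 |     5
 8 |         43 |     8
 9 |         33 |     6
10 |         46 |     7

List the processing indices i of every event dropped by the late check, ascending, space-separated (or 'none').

i=0 t=0 v=4: → [0,11); WM=−∞
i=1 t=6 v=1: → [0,11); WM=−∞
i=2 t=8 v=2: → [0,11); WM=8
i=3 t=27 v=3: → [22,33); WM=8
i=4 t=1 v=7: DROP (t<8-4); WM=8
i=5 t=35 v=1: → [33,44); WM=35; [0,11) fires=7 [22,33) fires=3
i=6 t=29 v=5: DROP (t<35-4); WM=35
i=7 t=2 v=5: DROP (t<35-4); WM=35
i=8 t=43 v=8: → [33,44); WM=43
i=9 t=33 v=6: DROP (t<43-4); WM=43
i=10 t=46 v=7: → [44,55); WM=43

4 6 7 9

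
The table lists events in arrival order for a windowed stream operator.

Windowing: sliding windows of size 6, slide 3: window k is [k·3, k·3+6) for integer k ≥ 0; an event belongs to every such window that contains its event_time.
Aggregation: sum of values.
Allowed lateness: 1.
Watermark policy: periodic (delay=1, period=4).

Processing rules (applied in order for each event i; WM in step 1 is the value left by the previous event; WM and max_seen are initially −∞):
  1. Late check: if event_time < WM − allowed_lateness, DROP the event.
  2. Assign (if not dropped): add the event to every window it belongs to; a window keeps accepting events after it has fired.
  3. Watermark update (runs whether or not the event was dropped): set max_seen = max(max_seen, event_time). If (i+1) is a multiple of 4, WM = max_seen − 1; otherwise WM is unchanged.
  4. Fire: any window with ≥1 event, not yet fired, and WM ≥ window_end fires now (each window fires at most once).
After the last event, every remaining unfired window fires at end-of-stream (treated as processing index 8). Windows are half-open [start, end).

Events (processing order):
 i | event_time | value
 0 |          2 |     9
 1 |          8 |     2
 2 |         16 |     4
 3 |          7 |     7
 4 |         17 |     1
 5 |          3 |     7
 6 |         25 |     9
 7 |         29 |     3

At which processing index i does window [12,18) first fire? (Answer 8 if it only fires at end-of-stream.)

i=0 t=2 v=9: → [0,6); WM=−∞
i=1 t=8 v=2: → [6,12),[3,9); WM=−∞
i=2 t=16 v=4: → [15,21),[12,18); WM=−∞
i=3 t=7 v=7: → [6,12),[3,9); WM=15; [0,6) fires=9 [3,9) fires=9 [6,12) fires=9
i=4 t=17 v=1: → [15,21),[12,18); WM=15
i=5 t=3 v=7: DROP (t<15-1); WM=15
i=6 t=25 v=9: → [24,30),[21,27); WM=15
i=7 t=29 v=3: → [27,33),[24,30); WM=28; [12,18) fires=5 [15,21) fires=5 [21,27) fires=9

7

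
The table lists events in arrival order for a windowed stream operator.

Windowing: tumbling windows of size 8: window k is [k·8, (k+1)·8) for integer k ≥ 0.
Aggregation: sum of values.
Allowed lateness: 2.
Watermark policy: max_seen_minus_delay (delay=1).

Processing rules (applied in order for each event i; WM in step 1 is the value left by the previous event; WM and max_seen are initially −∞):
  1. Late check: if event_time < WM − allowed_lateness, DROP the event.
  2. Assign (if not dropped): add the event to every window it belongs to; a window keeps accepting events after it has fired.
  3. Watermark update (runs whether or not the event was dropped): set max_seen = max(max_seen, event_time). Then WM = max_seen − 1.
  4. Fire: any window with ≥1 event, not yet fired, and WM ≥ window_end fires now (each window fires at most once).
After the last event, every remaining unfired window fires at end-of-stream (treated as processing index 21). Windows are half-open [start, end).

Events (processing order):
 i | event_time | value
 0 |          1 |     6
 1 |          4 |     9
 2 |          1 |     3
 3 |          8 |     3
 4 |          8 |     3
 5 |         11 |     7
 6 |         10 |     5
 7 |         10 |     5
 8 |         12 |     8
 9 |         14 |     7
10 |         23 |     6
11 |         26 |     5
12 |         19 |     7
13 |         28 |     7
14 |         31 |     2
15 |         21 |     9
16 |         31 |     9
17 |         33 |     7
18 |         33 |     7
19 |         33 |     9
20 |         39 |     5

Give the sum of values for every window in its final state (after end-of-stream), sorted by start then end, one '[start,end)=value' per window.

[0,8)=18 [8,16)=38 [16,24)=6 [24,32)=23 [32,40)=28

i=0 t=1 v=6: → [0,8); WM=0
i=1 t=4 v=9: → [0,8); WM=3
i=2 t=1 v=3: → [0,8); WM=3
i=3 t=8 v=3: → [8,16); WM=7
i=4 t=8 v=3: → [8,16); WM=7
i=5 t=11 v=7: → [8,16); WM=10; [0,8) fires=18
i=6 t=10 v=5: → [8,16); WM=10
i=7 t=10 v=5: → [8,16); WM=10
i=8 t=12 v=8: → [8,16); WM=11
i=9 t=14 v=7: → [8,16); WM=13
i=10 t=23 v=6: → [16,24); WM=22; [8,16) fires=38
i=11 t=26 v=5: → [24,32); WM=25; [16,24) fires=6
i=12 t=19 v=7: DROP (t<25-2); WM=25
i=13 t=28 v=7: → [24,32); WM=27
i=14 t=31 v=2: → [24,32); WM=30
i=15 t=21 v=9: DROP (t<30-2); WM=30
i=16 t=31 v=9: → [24,32); WM=30
i=17 t=33 v=7: → [32,40); WM=32; [24,32) fires=23
i=18 t=33 v=7: → [32,40); WM=32
i=19 t=33 v=9: → [32,40); WM=32
i=20 t=39 v=5: → [32,40); WM=38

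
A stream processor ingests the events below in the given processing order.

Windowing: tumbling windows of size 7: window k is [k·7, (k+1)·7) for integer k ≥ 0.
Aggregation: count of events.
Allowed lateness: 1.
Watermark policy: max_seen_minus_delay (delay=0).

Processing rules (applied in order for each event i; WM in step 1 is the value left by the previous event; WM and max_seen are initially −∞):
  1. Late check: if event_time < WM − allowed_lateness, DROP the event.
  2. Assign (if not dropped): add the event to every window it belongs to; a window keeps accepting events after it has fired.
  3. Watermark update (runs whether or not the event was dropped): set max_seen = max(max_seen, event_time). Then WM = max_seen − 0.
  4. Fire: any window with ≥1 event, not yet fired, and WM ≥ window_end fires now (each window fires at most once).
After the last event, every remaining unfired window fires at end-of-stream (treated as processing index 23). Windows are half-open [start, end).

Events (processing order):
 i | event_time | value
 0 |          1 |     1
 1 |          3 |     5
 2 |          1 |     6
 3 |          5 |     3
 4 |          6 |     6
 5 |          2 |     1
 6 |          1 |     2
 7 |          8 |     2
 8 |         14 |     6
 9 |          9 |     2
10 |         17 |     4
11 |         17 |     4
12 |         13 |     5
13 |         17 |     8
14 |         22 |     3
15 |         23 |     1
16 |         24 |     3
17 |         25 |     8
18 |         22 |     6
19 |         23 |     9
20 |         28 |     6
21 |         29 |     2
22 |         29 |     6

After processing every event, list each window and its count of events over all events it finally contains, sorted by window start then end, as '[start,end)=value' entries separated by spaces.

[0,7)=4 [7,14)=1 [14,21)=4 [21,28)=4 [28,35)=3

i=0 t=1 v=1: → [0,7); WM=1
i=1 t=3 v=5: → [0,7); WM=3
i=2 t=1 v=6: DROP (t<3-1); WM=3
i=3 t=5 v=3: → [0,7); WM=5
i=4 t=6 v=6: → [0,7); WM=6
i=5 t=2 v=1: DROP (t<6-1); WM=6
i=6 t=1 v=2: DROP (t<6-1); WM=6
i=7 t=8 v=2: → [7,14); WM=8; [0,7) fires=4
i=8 t=14 v=6: → [14,21); WM=14; [7,14) fires=1
i=9 t=9 v=2: DROP (t<14-1); WM=14
i=10 t=17 v=4: → [14,21); WM=17
i=11 t=17 v=4: → [14,21); WM=17
i=12 t=13 v=5: DROP (t<17-1); WM=17
i=13 t=17 v=8: → [14,21); WM=17
i=14 t=22 v=3: → [21,28); WM=22; [14,21) fires=4
i=15 t=23 v=1: → [21,28); WM=23
i=16 t=24 v=3: → [21,28); WM=24
i=17 t=25 v=8: → [21,28); WM=25
i=18 t=22 v=6: DROP (t<25-1); WM=25
i=19 t=23 v=9: DROP (t<25-1); WM=25
i=20 t=28 v=6: → [28,35); WM=28; [21,28) fires=4
i=21 t=29 v=2: → [28,35); WM=29
i=22 t=29 v=6: → [28,35); WM=29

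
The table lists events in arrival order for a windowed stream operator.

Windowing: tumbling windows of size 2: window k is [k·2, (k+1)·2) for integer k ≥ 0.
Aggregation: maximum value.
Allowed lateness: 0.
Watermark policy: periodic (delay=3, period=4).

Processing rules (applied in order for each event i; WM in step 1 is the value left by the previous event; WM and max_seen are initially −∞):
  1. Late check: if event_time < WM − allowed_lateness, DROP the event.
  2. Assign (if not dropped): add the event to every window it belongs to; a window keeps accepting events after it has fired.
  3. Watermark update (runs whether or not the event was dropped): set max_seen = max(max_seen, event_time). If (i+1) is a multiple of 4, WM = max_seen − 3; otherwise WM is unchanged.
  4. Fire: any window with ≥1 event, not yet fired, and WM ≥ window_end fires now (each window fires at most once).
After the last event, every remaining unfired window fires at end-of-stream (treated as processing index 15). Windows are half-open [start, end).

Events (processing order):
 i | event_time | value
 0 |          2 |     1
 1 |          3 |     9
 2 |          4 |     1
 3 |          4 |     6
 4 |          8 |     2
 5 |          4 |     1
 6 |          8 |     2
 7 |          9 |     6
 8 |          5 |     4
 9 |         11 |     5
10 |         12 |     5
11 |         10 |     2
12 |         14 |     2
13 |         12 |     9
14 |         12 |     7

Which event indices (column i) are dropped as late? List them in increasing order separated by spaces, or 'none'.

8

i=0 t=2 v=1: → [2,4); WM=−∞
i=1 t=3 v=9: → [2,4); WM=−∞
i=2 t=4 v=1: → [4,6); WM=−∞
i=3 t=4 v=6: → [4,6); WM=1
i=4 t=8 v=2: → [8,10); WM=1
i=5 t=4 v=1: → [4,6); WM=1
i=6 t=8 v=2: → [8,10); WM=1
i=7 t=9 v=6: → [8,10); WM=6; [2,4) fires=9 [4,6) fires=6
i=8 t=5 v=4: DROP (t<6-0); WM=6
i=9 t=11 v=5: → [10,12); WM=6
i=10 t=12 v=5: → [12,14); WM=6
i=11 t=10 v=2: → [10,12); WM=9
i=12 t=14 v=2: → [14,16); WM=9
i=13 t=12 v=9: → [12,14); WM=9
i=14 t=12 v=7: → [12,14); WM=9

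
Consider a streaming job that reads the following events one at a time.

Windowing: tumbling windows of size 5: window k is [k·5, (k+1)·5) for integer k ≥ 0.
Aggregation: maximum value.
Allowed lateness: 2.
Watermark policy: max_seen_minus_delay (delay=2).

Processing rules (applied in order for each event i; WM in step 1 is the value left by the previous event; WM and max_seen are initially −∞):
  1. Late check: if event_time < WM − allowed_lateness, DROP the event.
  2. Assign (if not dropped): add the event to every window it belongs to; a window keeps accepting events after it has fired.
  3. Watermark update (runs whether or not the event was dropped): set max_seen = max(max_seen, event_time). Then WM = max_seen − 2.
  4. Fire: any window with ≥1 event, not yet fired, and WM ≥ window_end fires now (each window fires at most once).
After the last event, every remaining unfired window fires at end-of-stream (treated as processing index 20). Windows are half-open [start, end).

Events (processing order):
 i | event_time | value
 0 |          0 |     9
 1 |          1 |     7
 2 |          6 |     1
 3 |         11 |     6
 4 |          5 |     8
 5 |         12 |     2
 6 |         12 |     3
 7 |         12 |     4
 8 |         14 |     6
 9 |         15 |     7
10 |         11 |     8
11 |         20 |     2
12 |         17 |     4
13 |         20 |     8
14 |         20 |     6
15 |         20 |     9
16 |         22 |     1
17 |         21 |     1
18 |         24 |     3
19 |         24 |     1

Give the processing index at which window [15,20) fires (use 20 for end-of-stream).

16

i=0 t=0 v=9: → [0,5); WM=-2
i=1 t=1 v=7: → [0,5); WM=-1
i=2 t=6 v=1: → [5,10); WM=4
i=3 t=11 v=6: → [10,15); WM=9; [0,5) fires=9
i=4 t=5 v=8: DROP (t<9-2); WM=9
i=5 t=12 v=2: → [10,15); WM=10; [5,10) fires=1
i=6 t=12 v=3: → [10,15); WM=10
i=7 t=12 v=4: → [10,15); WM=10
i=8 t=14 v=6: → [10,15); WM=12
i=9 t=15 v=7: → [15,20); WM=13
i=10 t=11 v=8: → [10,15); WM=13
i=11 t=20 v=2: → [20,25); WM=18; [10,15) fires=8
i=12 t=17 v=4: → [15,20); WM=18
i=13 t=20 v=8: → [20,25); WM=18
i=14 t=20 v=6: → [20,25); WM=18
i=15 t=20 v=9: → [20,25); WM=18
i=16 t=22 v=1: → [20,25); WM=20; [15,20) fires=7
i=17 t=21 v=1: → [20,25); WM=20
i=18 t=24 v=3: → [20,25); WM=22
i=19 t=24 v=1: → [20,25); WM=22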